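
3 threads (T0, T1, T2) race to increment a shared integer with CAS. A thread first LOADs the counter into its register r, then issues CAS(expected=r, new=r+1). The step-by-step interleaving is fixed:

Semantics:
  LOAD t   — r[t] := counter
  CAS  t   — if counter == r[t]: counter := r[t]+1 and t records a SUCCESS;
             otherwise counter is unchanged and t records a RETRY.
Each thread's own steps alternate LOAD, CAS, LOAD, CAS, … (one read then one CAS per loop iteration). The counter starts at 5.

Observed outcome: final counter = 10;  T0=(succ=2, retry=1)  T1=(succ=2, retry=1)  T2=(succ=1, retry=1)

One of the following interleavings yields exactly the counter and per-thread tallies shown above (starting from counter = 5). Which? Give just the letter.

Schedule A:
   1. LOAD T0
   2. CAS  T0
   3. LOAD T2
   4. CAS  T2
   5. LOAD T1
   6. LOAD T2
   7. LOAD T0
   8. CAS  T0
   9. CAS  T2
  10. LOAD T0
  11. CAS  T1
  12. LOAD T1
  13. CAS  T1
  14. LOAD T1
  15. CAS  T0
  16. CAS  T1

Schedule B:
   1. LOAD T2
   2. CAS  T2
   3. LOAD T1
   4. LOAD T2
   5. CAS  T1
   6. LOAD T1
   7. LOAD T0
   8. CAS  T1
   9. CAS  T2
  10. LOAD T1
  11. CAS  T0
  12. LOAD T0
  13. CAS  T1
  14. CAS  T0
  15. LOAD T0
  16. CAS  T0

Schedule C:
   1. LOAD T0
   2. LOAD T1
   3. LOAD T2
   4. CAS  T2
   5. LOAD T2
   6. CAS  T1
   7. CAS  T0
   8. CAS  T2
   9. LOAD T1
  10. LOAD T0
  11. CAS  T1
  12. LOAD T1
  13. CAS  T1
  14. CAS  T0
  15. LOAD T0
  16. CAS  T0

Run A:
#1 T0 reads 5
#2 T0 CAS(5→6) writes; counter now 6
#3 T2 reads 6
#4 T2 CAS(6→7) writes; counter now 7
#5 T1 reads 7
#6 T2 reads 7
#7 T0 reads 7
#8 T0 CAS(7→8) writes; counter now 8
#9 T2 CAS(7→8) fails; counter now 8
#10 T0 reads 8
#11 T1 CAS(7→8) fails; counter now 8
#12 T1 reads 8
#13 T1 CAS(8→9) writes; counter now 9
#14 T1 reads 9
#15 T0 CAS(8→9) fails; counter now 9
#16 T1 CAS(9→10) writes; counter now 10

A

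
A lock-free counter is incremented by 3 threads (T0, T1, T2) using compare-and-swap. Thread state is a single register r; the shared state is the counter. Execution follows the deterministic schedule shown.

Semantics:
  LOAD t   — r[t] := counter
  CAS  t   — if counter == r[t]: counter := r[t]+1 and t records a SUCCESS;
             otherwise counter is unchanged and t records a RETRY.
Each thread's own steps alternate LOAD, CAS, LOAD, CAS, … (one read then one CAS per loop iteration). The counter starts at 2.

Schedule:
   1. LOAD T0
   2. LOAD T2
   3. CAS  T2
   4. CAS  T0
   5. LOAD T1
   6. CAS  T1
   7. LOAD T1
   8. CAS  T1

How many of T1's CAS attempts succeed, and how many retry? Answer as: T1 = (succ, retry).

T0 LOAD — after: cnt=2, r=2 — load
T2 LOAD — after: cnt=2, r=2 — load
T2 CAS — after: cnt=3, r=2 — ok
T0 CAS — after: cnt=3, r=2 — retry
T1 LOAD — after: cnt=3, r=3 — load
T1 CAS — after: cnt=4, r=3 — ok
T1 LOAD — after: cnt=4, r=4 — load
T1 CAS — after: cnt=5, r=4 — ok

T1 = (2, 0)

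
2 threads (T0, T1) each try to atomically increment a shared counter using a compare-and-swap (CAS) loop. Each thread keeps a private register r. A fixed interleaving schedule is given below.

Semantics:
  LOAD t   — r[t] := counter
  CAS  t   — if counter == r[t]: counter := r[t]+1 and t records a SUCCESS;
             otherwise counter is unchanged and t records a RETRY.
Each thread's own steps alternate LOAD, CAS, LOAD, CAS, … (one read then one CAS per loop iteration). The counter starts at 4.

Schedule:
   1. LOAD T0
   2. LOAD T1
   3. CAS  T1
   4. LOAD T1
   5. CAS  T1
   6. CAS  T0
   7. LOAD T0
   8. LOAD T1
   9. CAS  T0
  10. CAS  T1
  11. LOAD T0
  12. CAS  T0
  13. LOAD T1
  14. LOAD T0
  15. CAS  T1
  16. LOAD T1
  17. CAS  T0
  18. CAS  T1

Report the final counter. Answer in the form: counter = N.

T0 LOAD — after: cnt=4, r=4 — load
T1 LOAD — after: cnt=4, r=4 — load
T1 CAS — after: cnt=5, r=4 — ok
T1 LOAD — after: cnt=5, r=5 — load
T1 CAS — after: cnt=6, r=5 — ok
T0 CAS — after: cnt=6, r=4 — retry
T0 LOAD — after: cnt=6, r=6 — load
T1 LOAD — after: cnt=6, r=6 — load
T0 CAS — after: cnt=7, r=6 — ok
T1 CAS — after: cnt=7, r=6 — retry
T0 LOAD — after: cnt=7, r=7 — load
T0 CAS — after: cnt=8, r=7 — ok
T1 LOAD — after: cnt=8, r=8 — load
T0 LOAD — after: cnt=8, r=8 — load
T1 CAS — after: cnt=9, r=8 — ok
T1 LOAD — after: cnt=9, r=9 — load
T0 CAS — after: cnt=9, r=8 — retry
T1 CAS — after: cnt=10, r=9 — ok

counter = 10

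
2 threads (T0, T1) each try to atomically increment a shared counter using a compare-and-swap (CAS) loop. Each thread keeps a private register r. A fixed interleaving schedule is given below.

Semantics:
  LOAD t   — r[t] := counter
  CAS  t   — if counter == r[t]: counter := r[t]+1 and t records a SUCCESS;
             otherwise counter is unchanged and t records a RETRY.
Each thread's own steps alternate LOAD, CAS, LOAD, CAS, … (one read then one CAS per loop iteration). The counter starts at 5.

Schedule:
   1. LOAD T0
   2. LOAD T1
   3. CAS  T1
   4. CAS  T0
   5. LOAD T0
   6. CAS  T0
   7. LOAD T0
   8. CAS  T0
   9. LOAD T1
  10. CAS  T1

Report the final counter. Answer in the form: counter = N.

counter = 9

#1 T0 reads 5
#2 T1 reads 5
#3 T1 CAS(5→6) writes; counter now 6
#4 T0 CAS(5→6) fails; counter now 6
#5 T0 reads 6
#6 T0 CAS(6→7) writes; counter now 7
#7 T0 reads 7
#8 T0 CAS(7→8) writes; counter now 8
#9 T1 reads 8
#10 T1 CAS(8→9) writes; counter now 9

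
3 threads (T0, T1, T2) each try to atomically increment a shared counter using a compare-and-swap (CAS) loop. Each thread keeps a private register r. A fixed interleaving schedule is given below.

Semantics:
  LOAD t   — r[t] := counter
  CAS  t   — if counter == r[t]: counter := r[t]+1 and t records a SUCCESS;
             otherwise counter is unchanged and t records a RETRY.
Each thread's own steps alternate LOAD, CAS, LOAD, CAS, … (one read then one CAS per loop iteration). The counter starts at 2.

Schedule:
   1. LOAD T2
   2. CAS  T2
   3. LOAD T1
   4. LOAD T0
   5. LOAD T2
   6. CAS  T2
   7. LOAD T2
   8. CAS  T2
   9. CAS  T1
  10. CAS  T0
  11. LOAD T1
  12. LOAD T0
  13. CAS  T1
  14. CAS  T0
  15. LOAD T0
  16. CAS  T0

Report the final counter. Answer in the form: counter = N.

   1) LOAD T2:  M=2  r_T2=2
   2) CAS  T2:  M=3  r_T2=2 ✓
   3) LOAD T1:  M=3  r_T1=3
   4) LOAD T0:  M=3  r_T0=3
   5) LOAD T2:  M=3  r_T2=3
   6) CAS  T2:  M=4  r_T2=3 ✓
   7) LOAD T2:  M=4  r_T2=4
   8) CAS  T2:  M=5  r_T2=4 ✓
   9) CAS  T1:  M=5  r_T1=3 ✗
  10) CAS  T0:  M=5  r_T0=3 ✗
  11) LOAD T1:  M=5  r_T1=5
  12) LOAD T0:  M=5  r_T0=5
  13) CAS  T1:  M=6  r_T1=5 ✓
  14) CAS  T0:  M=6  r_T0=5 ✗
  15) LOAD T0:  M=6  r_T0=6
  16) CAS  T0:  M=7  r_T0=6 ✓

counter = 7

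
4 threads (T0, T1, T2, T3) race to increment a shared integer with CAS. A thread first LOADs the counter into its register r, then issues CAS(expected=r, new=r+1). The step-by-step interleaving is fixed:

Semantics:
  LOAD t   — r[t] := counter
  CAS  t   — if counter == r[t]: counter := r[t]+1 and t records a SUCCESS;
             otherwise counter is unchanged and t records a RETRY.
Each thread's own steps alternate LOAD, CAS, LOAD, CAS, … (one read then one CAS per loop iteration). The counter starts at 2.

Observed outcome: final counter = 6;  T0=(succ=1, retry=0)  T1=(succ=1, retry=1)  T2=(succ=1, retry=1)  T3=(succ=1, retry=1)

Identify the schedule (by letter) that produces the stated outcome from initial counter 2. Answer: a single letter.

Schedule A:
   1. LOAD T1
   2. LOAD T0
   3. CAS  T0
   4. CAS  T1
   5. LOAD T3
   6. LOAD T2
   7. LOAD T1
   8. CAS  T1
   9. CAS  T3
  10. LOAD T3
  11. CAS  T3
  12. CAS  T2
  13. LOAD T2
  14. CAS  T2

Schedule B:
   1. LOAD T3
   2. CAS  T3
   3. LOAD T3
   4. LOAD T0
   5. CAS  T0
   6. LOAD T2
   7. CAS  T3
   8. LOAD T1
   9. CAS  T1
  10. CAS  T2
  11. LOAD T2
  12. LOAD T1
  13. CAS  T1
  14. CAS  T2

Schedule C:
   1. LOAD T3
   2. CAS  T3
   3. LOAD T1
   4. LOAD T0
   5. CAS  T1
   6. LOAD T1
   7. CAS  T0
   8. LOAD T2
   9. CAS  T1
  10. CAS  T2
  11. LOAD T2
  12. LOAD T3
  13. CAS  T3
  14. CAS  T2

A

Simulating candidate A:
#1 T1 reads 2
#2 T0 reads 2
#3 T0 CAS(2→3) writes; counter now 3
#4 T1 CAS(2→3) fails; counter now 3
#5 T3 reads 3
#6 T2 reads 3
#7 T1 reads 3
#8 T1 CAS(3→4) writes; counter now 4
#9 T3 CAS(3→4) fails; counter now 4
#10 T3 reads 4
#11 T3 CAS(4→5) writes; counter now 5
#12 T2 CAS(3→4) fails; counter now 5
#13 T2 reads 5
#14 T2 CAS(5→6) writes; counter now 6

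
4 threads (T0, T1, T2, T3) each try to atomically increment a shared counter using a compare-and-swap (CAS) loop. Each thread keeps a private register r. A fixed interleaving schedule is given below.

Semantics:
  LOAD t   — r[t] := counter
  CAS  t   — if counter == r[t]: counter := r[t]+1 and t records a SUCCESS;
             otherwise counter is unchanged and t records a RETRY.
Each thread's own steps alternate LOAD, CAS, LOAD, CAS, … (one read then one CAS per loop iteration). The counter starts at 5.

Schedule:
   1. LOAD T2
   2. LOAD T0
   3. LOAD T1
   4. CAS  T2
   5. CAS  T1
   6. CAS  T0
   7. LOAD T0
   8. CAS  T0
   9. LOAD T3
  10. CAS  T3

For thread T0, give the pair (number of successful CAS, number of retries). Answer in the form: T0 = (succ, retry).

1. LOAD T2 → mem=5 r[T2]=5 [LOAD]
2. LOAD T0 → mem=5 r[T0]=5 [LOAD]
3. LOAD T1 → mem=5 r[T1]=5 [LOAD]
4. CAS T2 → mem=6 r[T2]=5 [OK]
5. CAS T1 → mem=6 r[T1]=5 [RETRY]
6. CAS T0 → mem=6 r[T0]=5 [RETRY]
7. LOAD T0 → mem=6 r[T0]=6 [LOAD]
8. CAS T0 → mem=7 r[T0]=6 [OK]
9. LOAD T3 → mem=7 r[T3]=7 [LOAD]
10. CAS T3 → mem=8 r[T3]=7 [OK]

T0 = (1, 1)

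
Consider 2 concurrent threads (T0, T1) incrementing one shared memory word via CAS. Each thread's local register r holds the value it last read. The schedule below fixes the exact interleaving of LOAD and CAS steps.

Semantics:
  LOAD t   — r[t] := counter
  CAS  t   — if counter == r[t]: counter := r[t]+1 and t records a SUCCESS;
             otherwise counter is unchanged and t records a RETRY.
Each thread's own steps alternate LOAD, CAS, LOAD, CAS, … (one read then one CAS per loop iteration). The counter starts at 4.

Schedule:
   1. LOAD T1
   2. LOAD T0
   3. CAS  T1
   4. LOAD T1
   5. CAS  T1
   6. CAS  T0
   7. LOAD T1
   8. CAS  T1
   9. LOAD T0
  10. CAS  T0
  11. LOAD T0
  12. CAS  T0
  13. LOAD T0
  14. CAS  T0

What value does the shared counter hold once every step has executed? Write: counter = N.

T1 LOAD — after: cnt=4, r=4 — load
T0 LOAD — after: cnt=4, r=4 — load
T1 CAS — after: cnt=5, r=4 — ok
T1 LOAD — after: cnt=5, r=5 — load
T1 CAS — after: cnt=6, r=5 — ok
T0 CAS — after: cnt=6, r=4 — retry
T1 LOAD — after: cnt=6, r=6 — load
T1 CAS — after: cnt=7, r=6 — ok
T0 LOAD — after: cnt=7, r=7 — load
T0 CAS — after: cnt=8, r=7 — ok
T0 LOAD — after: cnt=8, r=8 — load
T0 CAS — after: cnt=9, r=8 — ok
T0 LOAD — after: cnt=9, r=9 — load
T0 CAS — after: cnt=10, r=9 — ok

counter = 10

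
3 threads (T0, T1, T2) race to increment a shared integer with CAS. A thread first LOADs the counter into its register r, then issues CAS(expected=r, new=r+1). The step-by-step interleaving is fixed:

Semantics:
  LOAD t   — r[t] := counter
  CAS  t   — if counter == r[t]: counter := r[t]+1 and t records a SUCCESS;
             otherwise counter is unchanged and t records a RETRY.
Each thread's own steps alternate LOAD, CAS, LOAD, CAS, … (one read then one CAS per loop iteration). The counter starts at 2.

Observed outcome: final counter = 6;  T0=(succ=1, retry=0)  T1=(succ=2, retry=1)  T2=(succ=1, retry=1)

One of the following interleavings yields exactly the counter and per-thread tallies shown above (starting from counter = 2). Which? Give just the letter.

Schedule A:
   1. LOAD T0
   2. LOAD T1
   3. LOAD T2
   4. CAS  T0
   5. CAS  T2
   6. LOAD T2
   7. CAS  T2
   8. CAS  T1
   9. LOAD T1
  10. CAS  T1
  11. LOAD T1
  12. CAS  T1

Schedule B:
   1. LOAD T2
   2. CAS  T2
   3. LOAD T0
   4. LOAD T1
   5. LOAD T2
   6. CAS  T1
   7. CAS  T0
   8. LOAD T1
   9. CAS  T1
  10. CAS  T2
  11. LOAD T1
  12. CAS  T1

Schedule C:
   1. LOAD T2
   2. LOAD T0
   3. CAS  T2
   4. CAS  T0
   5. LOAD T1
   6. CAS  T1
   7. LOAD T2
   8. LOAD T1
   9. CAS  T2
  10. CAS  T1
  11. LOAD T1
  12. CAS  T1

A

Simulating candidate A:
1. LOAD T0 → mem=2 r[T0]=2 [LOAD]
2. LOAD T1 → mem=2 r[T1]=2 [LOAD]
3. LOAD T2 → mem=2 r[T2]=2 [LOAD]
4. CAS T0 → mem=3 r[T0]=2 [OK]
5. CAS T2 → mem=3 r[T2]=2 [RETRY]
6. LOAD T2 → mem=3 r[T2]=3 [LOAD]
7. CAS T2 → mem=4 r[T2]=3 [OK]
8. CAS T1 → mem=4 r[T1]=2 [RETRY]
9. LOAD T1 → mem=4 r[T1]=4 [LOAD]
10. CAS T1 → mem=5 r[T1]=4 [OK]
11. LOAD T1 → mem=5 r[T1]=5 [LOAD]
12. CAS T1 → mem=6 r[T1]=5 [OK]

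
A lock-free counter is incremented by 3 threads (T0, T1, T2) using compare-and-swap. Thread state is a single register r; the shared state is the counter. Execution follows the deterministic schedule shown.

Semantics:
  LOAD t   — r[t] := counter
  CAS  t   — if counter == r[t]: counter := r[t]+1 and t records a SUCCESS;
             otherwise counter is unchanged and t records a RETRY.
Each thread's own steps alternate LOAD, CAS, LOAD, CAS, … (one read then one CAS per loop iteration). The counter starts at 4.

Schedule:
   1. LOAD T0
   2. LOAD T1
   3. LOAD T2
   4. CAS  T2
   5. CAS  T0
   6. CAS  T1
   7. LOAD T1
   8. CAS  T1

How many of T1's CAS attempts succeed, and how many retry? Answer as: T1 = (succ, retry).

T1 = (1, 1)

1. LOAD T0 → mem=4 r[T0]=4 [LOAD]
2. LOAD T1 → mem=4 r[T1]=4 [LOAD]
3. LOAD T2 → mem=4 r[T2]=4 [LOAD]
4. CAS T2 → mem=5 r[T2]=4 [OK]
5. CAS T0 → mem=5 r[T0]=4 [RETRY]
6. CAS T1 → mem=5 r[T1]=4 [RETRY]
7. LOAD T1 → mem=5 r[T1]=5 [LOAD]
8. CAS T1 → mem=6 r[T1]=5 [OK]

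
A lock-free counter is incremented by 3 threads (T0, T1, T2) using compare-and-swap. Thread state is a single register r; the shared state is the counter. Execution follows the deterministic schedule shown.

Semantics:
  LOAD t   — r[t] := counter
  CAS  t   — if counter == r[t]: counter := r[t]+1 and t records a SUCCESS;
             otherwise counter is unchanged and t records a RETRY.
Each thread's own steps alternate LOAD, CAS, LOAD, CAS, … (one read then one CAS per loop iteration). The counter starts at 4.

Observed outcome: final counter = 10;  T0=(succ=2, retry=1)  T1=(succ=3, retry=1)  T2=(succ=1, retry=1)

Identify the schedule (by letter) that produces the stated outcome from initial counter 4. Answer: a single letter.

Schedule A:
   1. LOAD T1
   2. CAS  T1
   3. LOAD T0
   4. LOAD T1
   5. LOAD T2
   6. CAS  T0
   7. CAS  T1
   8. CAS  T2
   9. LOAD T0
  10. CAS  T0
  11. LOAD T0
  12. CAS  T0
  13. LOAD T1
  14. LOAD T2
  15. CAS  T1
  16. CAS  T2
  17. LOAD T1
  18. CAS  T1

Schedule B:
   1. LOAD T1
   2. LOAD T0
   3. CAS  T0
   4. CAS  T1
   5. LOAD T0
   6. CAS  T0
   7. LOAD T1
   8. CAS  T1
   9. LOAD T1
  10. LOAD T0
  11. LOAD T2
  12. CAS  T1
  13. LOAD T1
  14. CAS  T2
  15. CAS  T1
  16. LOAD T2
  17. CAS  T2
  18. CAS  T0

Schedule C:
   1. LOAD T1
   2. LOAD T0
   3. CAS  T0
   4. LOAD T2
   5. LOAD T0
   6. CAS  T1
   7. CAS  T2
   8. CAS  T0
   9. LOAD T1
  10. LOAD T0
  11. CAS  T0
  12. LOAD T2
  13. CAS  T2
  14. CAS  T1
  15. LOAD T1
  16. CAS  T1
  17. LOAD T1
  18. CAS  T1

B

Tracing schedule B:
step 1: T1 LOAD ⇒ load; ctr=4 reg=4
step 2: T0 LOAD ⇒ load; ctr=4 reg=4
step 3: T0 CAS ⇒ ok; ctr=5 reg=4
step 4: T1 CAS ⇒ retry; ctr=5 reg=4
step 5: T0 LOAD ⇒ load; ctr=5 reg=5
step 6: T0 CAS ⇒ ok; ctr=6 reg=5
step 7: T1 LOAD ⇒ load; ctr=6 reg=6
step 8: T1 CAS ⇒ ok; ctr=7 reg=6
step 9: T1 LOAD ⇒ load; ctr=7 reg=7
step 10: T0 LOAD ⇒ load; ctr=7 reg=7
step 11: T2 LOAD ⇒ load; ctr=7 reg=7
step 12: T1 CAS ⇒ ok; ctr=8 reg=7
step 13: T1 LOAD ⇒ load; ctr=8 reg=8
step 14: T2 CAS ⇒ retry; ctr=8 reg=7
step 15: T1 CAS ⇒ ok; ctr=9 reg=8
step 16: T2 LOAD ⇒ load; ctr=9 reg=9
step 17: T2 CAS ⇒ ok; ctr=10 reg=9
step 18: T0 CAS ⇒ retry; ctr=10 reg=7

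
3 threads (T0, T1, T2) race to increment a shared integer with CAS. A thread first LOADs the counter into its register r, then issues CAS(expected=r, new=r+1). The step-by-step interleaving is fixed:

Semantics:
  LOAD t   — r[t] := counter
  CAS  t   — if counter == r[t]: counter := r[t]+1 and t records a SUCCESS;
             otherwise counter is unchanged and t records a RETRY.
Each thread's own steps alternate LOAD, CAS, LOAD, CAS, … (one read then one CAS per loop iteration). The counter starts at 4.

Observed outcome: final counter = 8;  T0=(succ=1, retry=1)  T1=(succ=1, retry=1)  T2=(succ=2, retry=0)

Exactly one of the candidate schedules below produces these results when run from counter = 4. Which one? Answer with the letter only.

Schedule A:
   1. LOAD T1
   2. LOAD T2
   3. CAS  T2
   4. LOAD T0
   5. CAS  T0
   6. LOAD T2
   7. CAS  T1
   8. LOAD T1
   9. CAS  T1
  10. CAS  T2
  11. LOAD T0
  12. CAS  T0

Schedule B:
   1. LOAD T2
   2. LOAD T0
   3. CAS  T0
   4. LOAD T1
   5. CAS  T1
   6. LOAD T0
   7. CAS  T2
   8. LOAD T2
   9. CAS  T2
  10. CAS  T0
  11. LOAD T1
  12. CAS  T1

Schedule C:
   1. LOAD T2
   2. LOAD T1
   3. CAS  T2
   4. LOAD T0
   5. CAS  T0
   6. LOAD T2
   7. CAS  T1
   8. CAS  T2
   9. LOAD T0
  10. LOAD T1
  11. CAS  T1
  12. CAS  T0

Simulating candidate C:
#1 T2 reads 4
#2 T1 reads 4
#3 T2 CAS(4→5) writes; counter now 5
#4 T0 reads 5
#5 T0 CAS(5→6) writes; counter now 6
#6 T2 reads 6
#7 T1 CAS(4→5) fails; counter now 6
#8 T2 CAS(6→7) writes; counter now 7
#9 T0 reads 7
#10 T1 reads 7
#11 T1 CAS(7→8) writes; counter now 8
#12 T0 CAS(7→8) fails; counter now 8

C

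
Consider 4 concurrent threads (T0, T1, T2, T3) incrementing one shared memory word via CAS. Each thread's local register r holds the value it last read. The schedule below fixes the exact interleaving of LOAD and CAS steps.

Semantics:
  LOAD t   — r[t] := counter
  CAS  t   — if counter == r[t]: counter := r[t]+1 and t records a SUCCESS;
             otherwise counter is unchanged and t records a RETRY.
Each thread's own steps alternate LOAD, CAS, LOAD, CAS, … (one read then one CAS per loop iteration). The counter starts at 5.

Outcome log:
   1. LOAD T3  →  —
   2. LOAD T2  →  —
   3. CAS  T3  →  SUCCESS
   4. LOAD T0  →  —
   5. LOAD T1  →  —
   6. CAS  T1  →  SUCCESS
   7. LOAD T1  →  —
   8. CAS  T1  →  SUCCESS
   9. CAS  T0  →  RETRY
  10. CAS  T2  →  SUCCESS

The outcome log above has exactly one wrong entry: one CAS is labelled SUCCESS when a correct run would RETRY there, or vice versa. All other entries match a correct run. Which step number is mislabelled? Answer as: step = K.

Re-executing:
#1 T3 reads 5
#2 T2 reads 5
#3 T3 CAS(5→6) writes; counter now 6
#4 T0 reads 6
#5 T1 reads 6
#6 T1 CAS(6→7) writes; counter now 7
#7 T1 reads 7
#8 T1 CAS(7→8) writes; counter now 8
#9 T0 CAS(6→7) fails; counter now 8
#10 T2 CAS(5→6) fails; counter now 8
Log disagrees first at step 10.

step = 10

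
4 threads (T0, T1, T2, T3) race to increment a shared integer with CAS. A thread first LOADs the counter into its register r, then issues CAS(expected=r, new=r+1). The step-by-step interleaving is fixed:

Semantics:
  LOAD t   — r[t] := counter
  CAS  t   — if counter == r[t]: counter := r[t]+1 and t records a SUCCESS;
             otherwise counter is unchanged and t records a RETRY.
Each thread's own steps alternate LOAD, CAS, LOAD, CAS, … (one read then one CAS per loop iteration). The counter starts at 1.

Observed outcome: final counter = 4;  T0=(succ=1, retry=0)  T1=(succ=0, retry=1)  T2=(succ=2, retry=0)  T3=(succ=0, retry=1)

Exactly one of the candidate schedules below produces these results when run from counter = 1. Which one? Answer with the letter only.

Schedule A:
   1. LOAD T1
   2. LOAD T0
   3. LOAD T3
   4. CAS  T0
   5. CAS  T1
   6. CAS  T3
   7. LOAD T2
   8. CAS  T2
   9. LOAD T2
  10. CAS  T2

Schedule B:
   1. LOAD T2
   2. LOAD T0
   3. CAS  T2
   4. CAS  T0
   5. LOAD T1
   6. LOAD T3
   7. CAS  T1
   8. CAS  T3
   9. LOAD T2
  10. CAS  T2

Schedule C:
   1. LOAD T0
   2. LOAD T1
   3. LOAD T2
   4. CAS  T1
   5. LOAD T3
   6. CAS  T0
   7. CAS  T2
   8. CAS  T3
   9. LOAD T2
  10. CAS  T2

Tracing schedule A:
#1 T1 reads 1
#2 T0 reads 1
#3 T3 reads 1
#4 T0 CAS(1→2) writes; counter now 2
#5 T1 CAS(1→2) fails; counter now 2
#6 T3 CAS(1→2) fails; counter now 2
#7 T2 reads 2
#8 T2 CAS(2→3) writes; counter now 3
#9 T2 reads 3
#10 T2 CAS(3→4) writes; counter now 4

A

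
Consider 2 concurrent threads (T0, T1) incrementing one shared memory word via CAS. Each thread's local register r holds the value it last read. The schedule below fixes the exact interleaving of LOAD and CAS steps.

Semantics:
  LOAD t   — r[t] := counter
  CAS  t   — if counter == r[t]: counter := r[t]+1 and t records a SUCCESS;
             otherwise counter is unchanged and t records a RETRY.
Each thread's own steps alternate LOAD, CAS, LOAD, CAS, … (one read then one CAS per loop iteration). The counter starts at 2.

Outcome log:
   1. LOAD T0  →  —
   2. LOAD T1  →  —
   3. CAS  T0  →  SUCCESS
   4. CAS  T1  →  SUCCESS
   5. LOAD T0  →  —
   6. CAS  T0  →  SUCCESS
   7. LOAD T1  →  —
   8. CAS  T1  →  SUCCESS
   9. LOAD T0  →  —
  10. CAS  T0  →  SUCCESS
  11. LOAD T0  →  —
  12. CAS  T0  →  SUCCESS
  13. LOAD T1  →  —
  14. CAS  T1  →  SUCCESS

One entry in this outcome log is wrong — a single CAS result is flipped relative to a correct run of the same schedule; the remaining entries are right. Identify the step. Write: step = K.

step = 4

Reference trace:
1. LOAD T0 → mem=2 r[T0]=2 [LOAD]
2. LOAD T1 → mem=2 r[T1]=2 [LOAD]
3. CAS T0 → mem=3 r[T0]=2 [OK]
4. CAS T1 → mem=3 r[T1]=2 [RETRY]
5. LOAD T0 → mem=3 r[T0]=3 [LOAD]
6. CAS T0 → mem=4 r[T0]=3 [OK]
7. LOAD T1 → mem=4 r[T1]=4 [LOAD]
8. CAS T1 → mem=5 r[T1]=4 [OK]
9. LOAD T0 → mem=5 r[T0]=5 [LOAD]
10. CAS T0 → mem=6 r[T0]=5 [OK]
11. LOAD T0 → mem=6 r[T0]=6 [LOAD]
12. CAS T0 → mem=7 r[T0]=6 [OK]
13. LOAD T1 → mem=7 r[T1]=7 [LOAD]
14. CAS T1 → mem=8 r[T1]=7 [OK]
Mismatch at 4.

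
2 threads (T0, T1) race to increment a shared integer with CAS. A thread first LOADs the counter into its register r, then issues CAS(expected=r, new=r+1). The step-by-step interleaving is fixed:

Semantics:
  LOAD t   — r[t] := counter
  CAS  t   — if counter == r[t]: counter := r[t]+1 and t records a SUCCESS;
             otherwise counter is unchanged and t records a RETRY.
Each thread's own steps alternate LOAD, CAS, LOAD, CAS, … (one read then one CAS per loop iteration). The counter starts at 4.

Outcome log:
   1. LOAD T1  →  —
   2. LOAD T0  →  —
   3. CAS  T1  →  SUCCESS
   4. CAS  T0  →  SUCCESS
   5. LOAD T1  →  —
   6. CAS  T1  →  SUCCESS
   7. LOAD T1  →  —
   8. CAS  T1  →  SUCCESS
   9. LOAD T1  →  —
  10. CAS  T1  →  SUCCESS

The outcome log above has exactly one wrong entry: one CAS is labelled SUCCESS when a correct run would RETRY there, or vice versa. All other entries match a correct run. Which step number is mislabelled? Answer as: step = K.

Reference trace:
   1) LOAD T1:  M=4  r_T1=4
   2) LOAD T0:  M=4  r_T0=4
   3) CAS  T1:  M=5  r_T1=4 ✓
   4) CAS  T0:  M=5  r_T0=4 ✗
   5) LOAD T1:  M=5  r_T1=5
   6) CAS  T1:  M=6  r_T1=5 ✓
   7) LOAD T1:  M=6  r_T1=6
   8) CAS  T1:  M=7  r_T1=6 ✓
   9) LOAD T1:  M=7  r_T1=7
  10) CAS  T1:  M=8  r_T1=7 ✓
Flip is step 4.

step = 4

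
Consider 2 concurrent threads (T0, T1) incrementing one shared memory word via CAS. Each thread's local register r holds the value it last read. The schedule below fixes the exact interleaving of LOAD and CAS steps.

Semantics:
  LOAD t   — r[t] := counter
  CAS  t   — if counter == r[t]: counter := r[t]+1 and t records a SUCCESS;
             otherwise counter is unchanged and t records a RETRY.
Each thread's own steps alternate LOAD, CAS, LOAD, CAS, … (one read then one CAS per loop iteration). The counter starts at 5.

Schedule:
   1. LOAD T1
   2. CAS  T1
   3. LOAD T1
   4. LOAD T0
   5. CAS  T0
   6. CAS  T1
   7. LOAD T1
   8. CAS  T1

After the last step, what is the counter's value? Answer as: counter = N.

counter = 8

1. LOAD T1 → mem=5 r[T1]=5 [LOAD]
2. CAS T1 → mem=6 r[T1]=5 [OK]
3. LOAD T1 → mem=6 r[T1]=6 [LOAD]
4. LOAD T0 → mem=6 r[T0]=6 [LOAD]
5. CAS T0 → mem=7 r[T0]=6 [OK]
6. CAS T1 → mem=7 r[T1]=6 [RETRY]
7. LOAD T1 → mem=7 r[T1]=7 [LOAD]
8. CAS T1 → mem=8 r[T1]=7 [OK]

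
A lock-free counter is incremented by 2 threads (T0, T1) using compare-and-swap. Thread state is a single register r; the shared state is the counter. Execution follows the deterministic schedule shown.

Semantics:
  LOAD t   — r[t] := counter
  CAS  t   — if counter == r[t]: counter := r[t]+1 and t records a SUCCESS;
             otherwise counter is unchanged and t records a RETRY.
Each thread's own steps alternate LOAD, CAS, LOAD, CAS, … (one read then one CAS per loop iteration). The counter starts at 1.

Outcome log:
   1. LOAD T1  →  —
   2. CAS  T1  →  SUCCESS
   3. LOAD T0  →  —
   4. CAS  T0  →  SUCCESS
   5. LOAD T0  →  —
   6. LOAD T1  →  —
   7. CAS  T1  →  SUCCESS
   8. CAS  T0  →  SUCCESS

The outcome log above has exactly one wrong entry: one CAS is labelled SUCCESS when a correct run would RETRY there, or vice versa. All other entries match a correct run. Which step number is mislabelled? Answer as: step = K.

Correct run:
step 1: T1 LOAD ⇒ load; ctr=1 reg=1
step 2: T1 CAS ⇒ ok; ctr=2 reg=1
step 3: T0 LOAD ⇒ load; ctr=2 reg=2
step 4: T0 CAS ⇒ ok; ctr=3 reg=2
step 5: T0 LOAD ⇒ load; ctr=3 reg=3
step 6: T1 LOAD ⇒ load; ctr=3 reg=3
step 7: T1 CAS ⇒ ok; ctr=4 reg=3
step 8: T0 CAS ⇒ retry; ctr=4 reg=3
Flip is step 8.

step = 8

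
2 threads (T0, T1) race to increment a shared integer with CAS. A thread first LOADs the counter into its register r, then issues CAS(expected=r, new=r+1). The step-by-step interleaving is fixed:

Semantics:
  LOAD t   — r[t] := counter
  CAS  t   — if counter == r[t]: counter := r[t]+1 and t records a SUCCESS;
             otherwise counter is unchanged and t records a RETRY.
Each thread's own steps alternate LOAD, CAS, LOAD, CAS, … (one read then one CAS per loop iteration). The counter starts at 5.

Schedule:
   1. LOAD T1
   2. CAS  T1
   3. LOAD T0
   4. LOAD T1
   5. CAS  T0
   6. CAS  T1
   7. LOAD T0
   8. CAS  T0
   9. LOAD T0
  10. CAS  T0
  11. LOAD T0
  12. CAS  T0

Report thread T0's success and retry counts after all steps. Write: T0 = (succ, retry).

   1) LOAD T1:  M=5  r_T1=5
   2) CAS  T1:  M=6  r_T1=5 ✓
   3) LOAD T0:  M=6  r_T0=6
   4) LOAD T1:  M=6  r_T1=6
   5) CAS  T0:  M=7  r_T0=6 ✓
   6) CAS  T1:  M=7  r_T1=6 ✗
   7) LOAD T0:  M=7  r_T0=7
   8) CAS  T0:  M=8  r_T0=7 ✓
   9) LOAD T0:  M=8  r_T0=8
  10) CAS  T0:  M=9  r_T0=8 ✓
  11) LOAD T0:  M=9  r_T0=9
  12) CAS  T0:  M=10  r_T0=9 ✓

T0 = (4, 0)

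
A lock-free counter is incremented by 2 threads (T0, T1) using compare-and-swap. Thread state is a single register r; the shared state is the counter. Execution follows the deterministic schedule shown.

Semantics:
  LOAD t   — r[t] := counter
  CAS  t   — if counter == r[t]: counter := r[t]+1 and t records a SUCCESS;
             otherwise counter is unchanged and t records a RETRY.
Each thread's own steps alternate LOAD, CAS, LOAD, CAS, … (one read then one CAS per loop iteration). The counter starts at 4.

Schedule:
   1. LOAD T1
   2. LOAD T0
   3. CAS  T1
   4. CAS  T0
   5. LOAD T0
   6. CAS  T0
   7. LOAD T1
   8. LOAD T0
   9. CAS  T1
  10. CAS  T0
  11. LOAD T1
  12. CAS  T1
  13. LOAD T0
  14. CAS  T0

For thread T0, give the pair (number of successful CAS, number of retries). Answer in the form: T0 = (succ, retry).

step 1: T1 LOAD ⇒ load; ctr=4 reg=4
step 2: T0 LOAD ⇒ load; ctr=4 reg=4
step 3: T1 CAS ⇒ ok; ctr=5 reg=4
step 4: T0 CAS ⇒ retry; ctr=5 reg=4
step 5: T0 LOAD ⇒ load; ctr=5 reg=5
step 6: T0 CAS ⇒ ok; ctr=6 reg=5
step 7: T1 LOAD ⇒ load; ctr=6 reg=6
step 8: T0 LOAD ⇒ load; ctr=6 reg=6
step 9: T1 CAS ⇒ ok; ctr=7 reg=6
step 10: T0 CAS ⇒ retry; ctr=7 reg=6
step 11: T1 LOAD ⇒ load; ctr=7 reg=7
step 12: T1 CAS ⇒ ok; ctr=8 reg=7
step 13: T0 LOAD ⇒ load; ctr=8 reg=8
step 14: T0 CAS ⇒ ok; ctr=9 reg=8

T0 = (2, 2)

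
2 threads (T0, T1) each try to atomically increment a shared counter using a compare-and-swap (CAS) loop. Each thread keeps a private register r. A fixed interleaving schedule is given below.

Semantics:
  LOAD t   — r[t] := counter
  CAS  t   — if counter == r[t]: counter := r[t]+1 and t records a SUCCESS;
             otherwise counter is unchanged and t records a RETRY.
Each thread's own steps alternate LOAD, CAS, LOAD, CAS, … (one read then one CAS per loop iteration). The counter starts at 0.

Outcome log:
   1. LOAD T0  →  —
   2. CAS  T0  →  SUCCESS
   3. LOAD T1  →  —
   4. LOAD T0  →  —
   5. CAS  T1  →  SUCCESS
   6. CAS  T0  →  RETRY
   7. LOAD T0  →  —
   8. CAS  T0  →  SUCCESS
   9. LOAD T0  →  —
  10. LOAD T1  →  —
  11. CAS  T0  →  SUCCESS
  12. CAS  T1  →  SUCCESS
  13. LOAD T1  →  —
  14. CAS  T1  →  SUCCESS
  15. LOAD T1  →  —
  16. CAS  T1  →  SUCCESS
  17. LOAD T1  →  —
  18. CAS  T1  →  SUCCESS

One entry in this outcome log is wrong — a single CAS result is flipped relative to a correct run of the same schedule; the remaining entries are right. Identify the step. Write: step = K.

Reference trace:
1. LOAD T0 → mem=0 r[T0]=0 [LOAD]
2. CAS T0 → mem=1 r[T0]=0 [OK]
3. LOAD T1 → mem=1 r[T1]=1 [LOAD]
4. LOAD T0 → mem=1 r[T0]=1 [LOAD]
5. CAS T1 → mem=2 r[T1]=1 [OK]
6. CAS T0 → mem=2 r[T0]=1 [RETRY]
7. LOAD T0 → mem=2 r[T0]=2 [LOAD]
8. CAS T0 → mem=3 r[T0]=2 [OK]
9. LOAD T0 → mem=3 r[T0]=3 [LOAD]
10. LOAD T1 → mem=3 r[T1]=3 [LOAD]
11. CAS T0 → mem=4 r[T0]=3 [OK]
12. CAS T1 → mem=4 r[T1]=3 [RETRY]
13. LOAD T1 → mem=4 r[T1]=4 [LOAD]
14. CAS T1 → mem=5 r[T1]=4 [OK]
15. LOAD T1 → mem=5 r[T1]=5 [LOAD]
16. CAS T1 → mem=6 r[T1]=5 [OK]
17. LOAD T1 → mem=6 r[T1]=6 [LOAD]
18. CAS T1 → mem=7 r[T1]=6 [OK]
Log disagrees first at step 12.

step = 12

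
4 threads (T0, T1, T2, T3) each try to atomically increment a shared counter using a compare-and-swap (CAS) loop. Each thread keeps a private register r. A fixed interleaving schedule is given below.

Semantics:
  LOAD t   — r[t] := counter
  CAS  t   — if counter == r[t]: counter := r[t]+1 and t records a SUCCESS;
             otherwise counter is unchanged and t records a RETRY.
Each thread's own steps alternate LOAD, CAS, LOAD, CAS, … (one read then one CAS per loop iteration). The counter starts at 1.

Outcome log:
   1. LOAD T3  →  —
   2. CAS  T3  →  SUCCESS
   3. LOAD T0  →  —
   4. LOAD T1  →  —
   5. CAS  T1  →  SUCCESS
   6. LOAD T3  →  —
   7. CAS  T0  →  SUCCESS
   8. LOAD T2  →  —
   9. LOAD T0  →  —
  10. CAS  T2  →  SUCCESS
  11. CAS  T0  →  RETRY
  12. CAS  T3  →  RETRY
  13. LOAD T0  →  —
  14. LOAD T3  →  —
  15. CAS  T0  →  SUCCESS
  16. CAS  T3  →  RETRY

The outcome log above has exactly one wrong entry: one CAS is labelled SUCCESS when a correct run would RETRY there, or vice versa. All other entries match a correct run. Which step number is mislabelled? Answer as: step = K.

Correct run:
   1) LOAD T3:  M=1  r_T3=1
   2) CAS  T3:  M=2  r_T3=1 ✓
   3) LOAD T0:  M=2  r_T0=2
   4) LOAD T1:  M=2  r_T1=2
   5) CAS  T1:  M=3  r_T1=2 ✓
   6) LOAD T3:  M=3  r_T3=3
   7) CAS  T0:  M=3  r_T0=2 ✗
   8) LOAD T2:  M=3  r_T2=3
   9) LOAD T0:  M=3  r_T0=3
  10) CAS  T2:  M=4  r_T2=3 ✓
  11) CAS  T0:  M=4  r_T0=3 ✗
  12) CAS  T3:  M=4  r_T3=3 ✗
  13) LOAD T0:  M=4  r_T0=4
  14) LOAD T3:  M=4  r_T3=4
  15) CAS  T0:  M=5  r_T0=4 ✓
  16) CAS  T3:  M=5  r_T3=4 ✗
Mismatch at 7.

step = 7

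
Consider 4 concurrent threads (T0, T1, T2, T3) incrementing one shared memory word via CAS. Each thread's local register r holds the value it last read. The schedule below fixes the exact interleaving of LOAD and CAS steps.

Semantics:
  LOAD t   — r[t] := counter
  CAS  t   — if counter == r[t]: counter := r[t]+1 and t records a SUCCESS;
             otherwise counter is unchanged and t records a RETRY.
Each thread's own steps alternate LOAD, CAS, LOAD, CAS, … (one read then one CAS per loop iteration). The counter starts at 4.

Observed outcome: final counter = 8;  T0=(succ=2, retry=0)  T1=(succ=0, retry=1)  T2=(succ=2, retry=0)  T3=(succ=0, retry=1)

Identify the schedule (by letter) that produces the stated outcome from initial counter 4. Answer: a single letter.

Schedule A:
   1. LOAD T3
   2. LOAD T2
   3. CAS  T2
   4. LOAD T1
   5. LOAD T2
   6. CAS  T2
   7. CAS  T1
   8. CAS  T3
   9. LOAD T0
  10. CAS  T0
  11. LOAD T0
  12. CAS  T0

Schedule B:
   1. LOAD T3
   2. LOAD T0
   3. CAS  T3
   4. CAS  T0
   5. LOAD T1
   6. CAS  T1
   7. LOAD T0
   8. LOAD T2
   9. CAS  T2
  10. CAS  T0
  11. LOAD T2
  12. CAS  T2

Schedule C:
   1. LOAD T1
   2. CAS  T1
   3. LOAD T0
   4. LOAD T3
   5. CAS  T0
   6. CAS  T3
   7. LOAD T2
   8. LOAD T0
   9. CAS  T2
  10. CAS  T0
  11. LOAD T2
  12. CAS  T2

Tracing schedule A:
1. LOAD T3 → mem=4 r[T3]=4 [LOAD]
2. LOAD T2 → mem=4 r[T2]=4 [LOAD]
3. CAS T2 → mem=5 r[T2]=4 [OK]
4. LOAD T1 → mem=5 r[T1]=5 [LOAD]
5. LOAD T2 → mem=5 r[T2]=5 [LOAD]
6. CAS T2 → mem=6 r[T2]=5 [OK]
7. CAS T1 → mem=6 r[T1]=5 [RETRY]
8. CAS T3 → mem=6 r[T3]=4 [RETRY]
9. LOAD T0 → mem=6 r[T0]=6 [LOAD]
10. CAS T0 → mem=7 r[T0]=6 [OK]
11. LOAD T0 → mem=7 r[T0]=7 [LOAD]
12. CAS T0 → mem=8 r[T0]=7 [OK]

A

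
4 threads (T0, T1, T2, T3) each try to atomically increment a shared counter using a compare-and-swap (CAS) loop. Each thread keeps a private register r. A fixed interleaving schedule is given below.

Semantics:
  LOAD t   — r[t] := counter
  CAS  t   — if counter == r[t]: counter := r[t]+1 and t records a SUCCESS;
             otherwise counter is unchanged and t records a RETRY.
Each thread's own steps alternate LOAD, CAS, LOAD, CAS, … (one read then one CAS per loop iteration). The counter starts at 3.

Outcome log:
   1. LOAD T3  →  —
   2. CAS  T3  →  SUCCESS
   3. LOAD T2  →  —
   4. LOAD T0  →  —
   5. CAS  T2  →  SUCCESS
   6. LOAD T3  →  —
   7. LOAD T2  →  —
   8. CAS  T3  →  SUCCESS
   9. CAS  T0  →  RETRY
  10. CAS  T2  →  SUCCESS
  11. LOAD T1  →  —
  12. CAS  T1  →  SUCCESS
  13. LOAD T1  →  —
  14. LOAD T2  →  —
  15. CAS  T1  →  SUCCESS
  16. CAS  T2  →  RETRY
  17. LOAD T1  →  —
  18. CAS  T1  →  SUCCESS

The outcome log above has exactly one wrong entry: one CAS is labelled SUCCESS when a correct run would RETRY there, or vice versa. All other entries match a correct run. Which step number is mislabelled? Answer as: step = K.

Re-executing:
T3 LOAD — after: cnt=3, r=3 — load
T3 CAS — after: cnt=4, r=3 — ok
T2 LOAD — after: cnt=4, r=4 — load
T0 LOAD — after: cnt=4, r=4 — load
T2 CAS — after: cnt=5, r=4 — ok
T3 LOAD — after: cnt=5, r=5 — load
T2 LOAD — after: cnt=5, r=5 — load
T3 CAS — after: cnt=6, r=5 — ok
T0 CAS — after: cnt=6, r=4 — retry
T2 CAS — after: cnt=6, r=5 — retry
T1 LOAD — after: cnt=6, r=6 — load
T1 CAS — after: cnt=7, r=6 — ok
T1 LOAD — after: cnt=7, r=7 — load
T2 LOAD — after: cnt=7, r=7 — load
T1 CAS — after: cnt=8, r=7 — ok
T2 CAS — after: cnt=8, r=7 — retry
T1 LOAD — after: cnt=8, r=8 — load
T1 CAS — after: cnt=9, r=8 — ok
Log disagrees first at step 10.

step = 10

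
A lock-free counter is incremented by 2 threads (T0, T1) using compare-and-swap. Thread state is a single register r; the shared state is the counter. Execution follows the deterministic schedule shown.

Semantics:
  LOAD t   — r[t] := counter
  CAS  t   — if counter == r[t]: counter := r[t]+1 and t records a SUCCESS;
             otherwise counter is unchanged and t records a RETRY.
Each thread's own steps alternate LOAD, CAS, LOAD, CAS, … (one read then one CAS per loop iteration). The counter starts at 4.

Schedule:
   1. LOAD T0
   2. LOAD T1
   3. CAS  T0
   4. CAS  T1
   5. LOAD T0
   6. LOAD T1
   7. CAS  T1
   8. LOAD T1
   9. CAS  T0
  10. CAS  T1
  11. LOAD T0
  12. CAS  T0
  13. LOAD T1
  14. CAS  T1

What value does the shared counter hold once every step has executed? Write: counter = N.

[1] T0.load  rd  (counter 4, T0.r 4)
[2] T1.load  rd  (counter 4, T1.r 4)
[3] T0.cas  hit  (counter 5, T0.r 4)
[4] T1.cas  miss  (counter 5, T1.r 4)
[5] T0.load  rd  (counter 5, T0.r 5)
[6] T1.load  rd  (counter 5, T1.r 5)
[7] T1.cas  hit  (counter 6, T1.r 5)
[8] T1.load  rd  (counter 6, T1.r 6)
[9] T0.cas  miss  (counter 6, T0.r 5)
[10] T1.cas  hit  (counter 7, T1.r 6)
[11] T0.load  rd  (counter 7, T0.r 7)
[12] T0.cas  hit  (counter 8, T0.r 7)
[13] T1.load  rd  (counter 8, T1.r 8)
[14] T1.cas  hit  (counter 9, T1.r 8)

counter = 9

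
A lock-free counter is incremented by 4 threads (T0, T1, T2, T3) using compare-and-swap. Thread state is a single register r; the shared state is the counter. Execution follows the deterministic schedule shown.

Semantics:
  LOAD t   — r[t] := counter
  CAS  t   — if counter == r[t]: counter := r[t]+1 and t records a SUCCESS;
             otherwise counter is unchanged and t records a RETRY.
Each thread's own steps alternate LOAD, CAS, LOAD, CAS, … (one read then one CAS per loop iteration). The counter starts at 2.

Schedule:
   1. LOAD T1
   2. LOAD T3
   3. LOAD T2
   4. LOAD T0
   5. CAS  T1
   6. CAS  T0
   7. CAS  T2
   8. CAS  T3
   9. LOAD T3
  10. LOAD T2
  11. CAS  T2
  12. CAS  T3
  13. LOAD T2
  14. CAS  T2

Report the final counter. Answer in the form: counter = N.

   1) LOAD T1:  M=2  r_T1=2
   2) LOAD T3:  M=2  r_T3=2
   3) LOAD T2:  M=2  r_T2=2
   4) LOAD T0:  M=2  r_T0=2
   5) CAS  T1:  M=3  r_T1=2 ✓
   6) CAS  T0:  M=3  r_T0=2 ✗
   7) CAS  T2:  M=3  r_T2=2 ✗
   8) CAS  T3:  M=3  r_T3=2 ✗
   9) LOAD T3:  M=3  r_T3=3
  10) LOAD T2:  M=3  r_T2=3
  11) CAS  T2:  M=4  r_T2=3 ✓
  12) CAS  T3:  M=4  r_T3=3 ✗
  13) LOAD T2:  M=4  r_T2=4
  14) CAS  T2:  M=5  r_T2=4 ✓

counter = 5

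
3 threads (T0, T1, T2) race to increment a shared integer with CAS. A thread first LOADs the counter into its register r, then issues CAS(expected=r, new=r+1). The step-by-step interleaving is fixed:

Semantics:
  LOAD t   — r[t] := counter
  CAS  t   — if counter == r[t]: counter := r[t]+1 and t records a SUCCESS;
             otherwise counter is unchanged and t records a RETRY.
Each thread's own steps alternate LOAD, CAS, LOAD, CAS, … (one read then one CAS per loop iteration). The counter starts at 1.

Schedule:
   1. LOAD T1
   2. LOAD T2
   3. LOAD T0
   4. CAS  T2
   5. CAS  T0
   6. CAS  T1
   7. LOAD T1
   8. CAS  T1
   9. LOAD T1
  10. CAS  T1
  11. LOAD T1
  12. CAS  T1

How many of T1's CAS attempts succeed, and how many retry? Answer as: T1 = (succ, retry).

T1 = (3, 1)

#1 T1 reads 1
#2 T2 reads 1
#3 T0 reads 1
#4 T2 CAS(1→2) writes; counter now 2
#5 T0 CAS(1→2) fails; counter now 2
#6 T1 CAS(1→2) fails; counter now 2
#7 T1 reads 2
#8 T1 CAS(2→3) writes; counter now 3
#9 T1 reads 3
#10 T1 CAS(3→4) writes; counter now 4
#11 T1 reads 4
#12 T1 CAS(4→5) writes; counter now 5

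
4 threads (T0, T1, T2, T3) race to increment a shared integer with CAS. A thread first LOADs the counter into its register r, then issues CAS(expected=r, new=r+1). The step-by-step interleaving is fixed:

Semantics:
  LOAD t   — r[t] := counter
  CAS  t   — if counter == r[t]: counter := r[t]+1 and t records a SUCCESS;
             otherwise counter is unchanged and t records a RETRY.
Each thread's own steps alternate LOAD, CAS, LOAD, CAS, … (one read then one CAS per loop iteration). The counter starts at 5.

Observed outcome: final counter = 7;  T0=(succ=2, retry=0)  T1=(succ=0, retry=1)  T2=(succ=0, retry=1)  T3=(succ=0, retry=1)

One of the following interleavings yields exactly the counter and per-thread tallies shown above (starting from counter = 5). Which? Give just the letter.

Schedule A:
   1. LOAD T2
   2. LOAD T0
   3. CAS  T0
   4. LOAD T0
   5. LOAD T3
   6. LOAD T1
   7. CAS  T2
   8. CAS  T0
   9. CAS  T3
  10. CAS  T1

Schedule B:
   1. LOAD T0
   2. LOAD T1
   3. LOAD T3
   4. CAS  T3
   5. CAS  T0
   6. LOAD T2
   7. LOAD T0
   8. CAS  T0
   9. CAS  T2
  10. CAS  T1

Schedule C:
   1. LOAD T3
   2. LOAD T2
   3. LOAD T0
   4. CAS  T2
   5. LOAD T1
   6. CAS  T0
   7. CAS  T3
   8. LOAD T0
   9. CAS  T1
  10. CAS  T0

A

Run A:
step 1: T2 LOAD ⇒ load; ctr=5 reg=5
step 2: T0 LOAD ⇒ load; ctr=5 reg=5
step 3: T0 CAS ⇒ ok; ctr=6 reg=5
step 4: T0 LOAD ⇒ load; ctr=6 reg=6
step 5: T3 LOAD ⇒ load; ctr=6 reg=6
step 6: T1 LOAD ⇒ load; ctr=6 reg=6
step 7: T2 CAS ⇒ retry; ctr=6 reg=5
step 8: T0 CAS ⇒ ok; ctr=7 reg=6
step 9: T3 CAS ⇒ retry; ctr=7 reg=6
step 10: T1 CAS ⇒ retry; ctr=7 reg=6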